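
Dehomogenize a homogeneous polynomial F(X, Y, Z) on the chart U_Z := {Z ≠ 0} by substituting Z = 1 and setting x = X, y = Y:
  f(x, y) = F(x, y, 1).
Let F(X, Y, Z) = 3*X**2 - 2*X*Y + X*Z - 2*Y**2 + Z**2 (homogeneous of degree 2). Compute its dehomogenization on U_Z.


f(x, y) = 3*x**2 - 2*x*y + x - 2*y**2 + 1

On U_Z we set Z = 1. Each monomial c·X^i·Y^j·Z^k in F becomes c·x^i·y^j·1^k = c·x^i·y^j.
Substituting Z = 1: F(X, Y, 1) = 3*x**2 - 2*x*y + x - 2*y**2 + 1.
Note: deg(f) ≤ deg(F) = 2; strict inequality happens when F is divisible by Z (lost terms).


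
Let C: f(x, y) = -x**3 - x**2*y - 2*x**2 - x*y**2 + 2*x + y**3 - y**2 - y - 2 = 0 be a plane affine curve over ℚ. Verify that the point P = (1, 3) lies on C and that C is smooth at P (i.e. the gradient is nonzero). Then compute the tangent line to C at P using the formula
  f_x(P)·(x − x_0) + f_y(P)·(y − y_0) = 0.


Tangent line at P: -20*x + 13*y - 19 = 0.

Step 1: f(1, 3) = 0, so P lies on C.
Step 2: partial derivatives
  f_x(x, y) = -3*x**2 - 2*x*y - 4*x - y**2 + 2, f_y(x, y) = -x**2 - 2*x*y + 3*y**2 - 2*y - 1.
  f_x(P) = -20, f_y(P) = 13 (gradient nonzero, so P is smooth).
Step 3: tangent line at P: -20·(x − 1) + 13·(y − 3) = 0.
Expanding: -20*x + 13*y - 19 = 0.


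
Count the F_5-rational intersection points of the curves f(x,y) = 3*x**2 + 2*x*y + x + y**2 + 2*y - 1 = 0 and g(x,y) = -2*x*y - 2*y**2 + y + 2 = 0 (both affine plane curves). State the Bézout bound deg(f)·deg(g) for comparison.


Common zeros: {(2, 3), (4, 2)}; count = 2; Bézout bound = 4.

deg(f) = 2, deg(g) = 2, so Bézout bound = 4.
Scan x ∈ F_5. For each x, list the y ∈ F_5 with f(x, y) ≡ 0 and those with g(x, y) ≡ 0 (mod 5); the common zeros in that column are the intersection.
  x = 0: f ≡ 0 at y ∈ ∅; g ≡ 0 at y ∈ ∅; common: ∅.
  x = 1: f ≡ 0 at y ∈ {2, 4}; g ≡ 0 at y ∈ ∅; common: ∅.
  x = 2: f ≡ 0 at y ∈ {1, 3}; g ≡ 0 at y ∈ {3}; common: {3}.
  x = 3: f ≡ 0 at y ∈ ∅; g ≡ 0 at y ∈ {1, 4}; common: ∅.
  x = 4: f ≡ 0 at y ∈ {2, 3}; g ≡ 0 at y ∈ {2}; common: {2}.
Collecting: common zeros = {(2, 3), (4, 2)}, so the count is 2.
Comparison with the Bézout bound: 2 ≤ 4 = deg(f)·deg(g), as expected for curves with no common component (the affine F_5-count falls short of the bound because intersections may lie at infinity, over extension fields, or carry multiplicity).


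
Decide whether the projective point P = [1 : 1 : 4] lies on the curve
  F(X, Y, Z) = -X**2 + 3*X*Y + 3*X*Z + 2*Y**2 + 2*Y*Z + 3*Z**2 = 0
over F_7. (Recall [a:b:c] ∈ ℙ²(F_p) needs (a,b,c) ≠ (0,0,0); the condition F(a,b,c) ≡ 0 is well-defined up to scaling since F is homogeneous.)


F(1,1,4) ≡ 2 (mod 7); P is NOT on the curve.

Evaluate F(1, 1, 4) term-by-term (mod 7).
  -X**2 ↦ -1·1·1·1 = -1
  3*X*Y ↦ 3·1·1·1 = 3
  3*X*Z ↦ 3·1·1·4 = 12
  2*Y**2 ↦ 2·1·1·1 = 2
  2*Y*Z ↦ 2·1·1·4 = 8
  3*Z**2 ↦ 3·1·1·16 = 48
Sum: F(1, 1, 4) = (-1) + (3) + (12) + (2) + (8) + (48) = 72.
Reducing mod 7: 72 ≡ 2 (mod 7).
Since F(a, b, c) ≡ 2 ≠ 0 (mod 7), P does NOT lie on the curve.


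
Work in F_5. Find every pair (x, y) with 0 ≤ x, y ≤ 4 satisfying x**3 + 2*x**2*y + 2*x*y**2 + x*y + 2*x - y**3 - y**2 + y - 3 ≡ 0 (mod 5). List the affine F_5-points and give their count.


Affine F_5-points: {(1, 0), (2, 2), (3, 0), (4, 4)}; count = 4.

For each of the 25 pairs (x, y) ∈ F_5², evaluate f(x, y) mod 5. Record the zeros.
  x = 0: [0↦2, 1↦1, 2↦2, 3↦4, 4↦1]  zeros at y ∈ ∅
  x = 1: [0↦0, 1↦4, 2↦4, 3↦4, 4↦3]  zeros at y ∈ {0}
  x = 2: [0↦4, 1↦2, 2↦0, 3↦2, 4↦2]  zeros at y ∈ {2}
  x = 3: [0↦0, 1↦1, 2↦1, 3↦4, 4↦4]  zeros at y ∈ {0}
  x = 4: [0↦4, 1↦2, 2↦3, 3↦1, 4↦0]  zeros at y ∈ {4}
Collecting zeros: affine points = {(1, 0), (2, 2), (3, 0), (4, 4)}.
Total count |C(F_5)_aff| = 4.


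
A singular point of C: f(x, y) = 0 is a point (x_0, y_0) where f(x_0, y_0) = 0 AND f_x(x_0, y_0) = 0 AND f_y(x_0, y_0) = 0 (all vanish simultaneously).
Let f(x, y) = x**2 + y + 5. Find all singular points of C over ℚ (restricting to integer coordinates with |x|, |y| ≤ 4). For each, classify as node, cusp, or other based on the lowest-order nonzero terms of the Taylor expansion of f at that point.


No singular points in the scanned grid; C is smooth there.

Compute partial derivatives:
  f_x = 2*x.
  f_y = 1.
f_y = 1 is a nonzero constant, so f_y never vanishes: no point (x, y) can satisfy f = f_x = f_y = 0. In particular no (x, y) ∈ {−4, ..., 4}² is singular; the curve is smooth.


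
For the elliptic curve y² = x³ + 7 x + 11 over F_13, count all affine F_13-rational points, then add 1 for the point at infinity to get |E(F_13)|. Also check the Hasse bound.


Affine points = {(4, 5), (4, 8), (6, 3), (6, 10), (7, 0), (9, 6), (9, 7), (12, 4), (12, 9)}; affine count = 9; |E(F_13)| = 10.

Discriminant check: Δ ∝ 4a³ + 27b² = 4·7³ + 27·11² = 4·343 + 27·121 ≡ 11 (mod 13). Nonzero ⇒ E is nonsingular.
For each x ∈ F_13, compute rhs = x³ + 7·x + 11 mod 13, then count y ∈ F_13 with y² ≡ rhs.
  x = 0: rhs = 11, matching y values: none (0 points).
  x = 1: rhs = 6, matching y values: none (0 points).
  x = 2: rhs = 7, matching y values: none (0 points).
  x = 3: rhs = 7, matching y values: none (0 points).
  x = 4: rhs = 12, matching y values: 5, 8 (2 points).
  x = 5: rhs = 2, matching y values: none (0 points).
  x = 6: rhs = 9, matching y values: 3, 10 (2 points).
  x = 7: rhs = 0, matching y values: 0 (1 points).
  x = 8: rhs = 7, matching y values: none (0 points).
  x = 9: rhs = 10, matching y values: 6, 7 (2 points).
  x = 10: rhs = 2, matching y values: none (0 points).
  x = 11: rhs = 2, matching y values: none (0 points).
  x = 12: rhs = 3, matching y values: 4, 9 (2 points).
Total affine count: 9.
Full point count |E(F_13)| = 9 + 1 = 10.
Hasse bound: |10 − (13+1)| = |-4| = 4 ≤ 2√13 ≈ 7.2111 ✓.


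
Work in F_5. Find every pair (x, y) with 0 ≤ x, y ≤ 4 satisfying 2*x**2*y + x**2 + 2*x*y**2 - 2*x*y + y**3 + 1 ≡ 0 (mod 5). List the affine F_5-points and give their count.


Affine F_5-points: {(0, 4), (1, 1), (2, 0), (2, 3), (3, 0), (4, 1), (4, 2), (4, 4)}; count = 8.

For each of the 25 pairs (x, y) ∈ F_5², evaluate f(x, y) mod 5. Record the zeros.
  x = 0: [0↦1, 1↦2, 2↦4, 3↦3, 4↦0]  zeros at y ∈ {4}
  x = 1: [0↦2, 1↦0, 2↦3, 3↦2, 4↦3]  zeros at y ∈ {1}
  x = 2: [0↦0, 1↦4, 2↦2, 3↦0, 4↦4]  zeros at y ∈ {0, 3}
  x = 3: [0↦0, 1↦4, 2↦1, 3↦2, 4↦3]  zeros at y ∈ {0}
  x = 4: [0↦2, 1↦0, 2↦0, 3↦3, 4↦0]  zeros at y ∈ {1, 2, 4}
Collecting zeros: affine points = {(0, 4), (1, 1), (2, 0), (2, 3), (3, 0), (4, 1), (4, 2), (4, 4)}.
Total count |C(F_5)_aff| = 8.


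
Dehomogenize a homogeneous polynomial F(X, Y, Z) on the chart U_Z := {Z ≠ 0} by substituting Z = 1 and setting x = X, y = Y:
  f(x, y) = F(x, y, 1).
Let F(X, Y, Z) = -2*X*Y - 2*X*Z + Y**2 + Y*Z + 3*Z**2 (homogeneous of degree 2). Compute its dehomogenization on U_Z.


f(x, y) = -2*x*y - 2*x + y**2 + y + 3

On U_Z we set Z = 1. Each monomial c·X^i·Y^j·Z^k in F becomes c·x^i·y^j·1^k = c·x^i·y^j.
Substituting Z = 1: F(X, Y, 1) = -2*x*y - 2*x + y**2 + y + 3.
Note: deg(f) ≤ deg(F) = 2; strict inequality happens when F is divisible by Z (lost terms).


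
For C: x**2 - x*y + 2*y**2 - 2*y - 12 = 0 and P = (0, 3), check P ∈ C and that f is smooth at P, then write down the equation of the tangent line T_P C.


Tangent line at P: -3*x + 10*y - 30 = 0.

Step 1: f(0, 3) = 0, so P lies on C.
Step 2: partial derivatives
  f_x(x, y) = 2*x - y, f_y(x, y) = -x + 4*y - 2.
  f_x(P) = -3, f_y(P) = 10 (gradient nonzero, so P is smooth).
Step 3: tangent line at P: -3·(x − 0) + 10·(y − 3) = 0.
Expanding: -3*x + 10*y - 30 = 0.


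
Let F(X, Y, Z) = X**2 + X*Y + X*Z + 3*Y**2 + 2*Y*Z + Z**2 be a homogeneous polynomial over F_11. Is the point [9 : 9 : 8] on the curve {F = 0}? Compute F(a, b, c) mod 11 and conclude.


F(9,9,8) ≡ 3 (mod 11); P is NOT on the curve.

Evaluate F(9, 9, 8) term-by-term (mod 11).
  X**2 ↦ 1·81·1·1 = 81
  X*Y ↦ 1·9·9·1 = 81
  X*Z ↦ 1·9·1·8 = 72
  3*Y**2 ↦ 3·1·81·1 = 243
  2*Y*Z ↦ 2·1·9·8 = 144
  Z**2 ↦ 1·1·1·64 = 64
Sum: F(9, 9, 8) = (81) + (81) + (72) + (243) + (144) + (64) = 685.
Reducing mod 11: 685 ≡ 3 (mod 11).
Since F(a, b, c) ≡ 3 ≠ 0 (mod 11), P does NOT lie on the curve.


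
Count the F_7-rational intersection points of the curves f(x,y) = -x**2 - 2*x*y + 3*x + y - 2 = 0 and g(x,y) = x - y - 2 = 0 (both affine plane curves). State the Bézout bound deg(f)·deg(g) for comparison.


Common zeros: {(2, 0), (3, 1)}; count = 2; Bézout bound = 2.

deg(f) = 2, deg(g) = 1, so Bézout bound = 2.
Scan x ∈ F_7. For each x, list the y ∈ F_7 with f(x, y) ≡ 0 and those with g(x, y) ≡ 0 (mod 7); the common zeros in that column are the intersection.
  x = 0: f ≡ 0 at y ∈ {2}; g ≡ 0 at y ∈ {5}; common: ∅.
  x = 1: f ≡ 0 at y ∈ {0}; g ≡ 0 at y ∈ {6}; common: ∅.
  x = 2: f ≡ 0 at y ∈ {0}; g ≡ 0 at y ∈ {0}; common: {0}.
  x = 3: f ≡ 0 at y ∈ {1}; g ≡ 0 at y ∈ {1}; common: {1}.
  x = 4: f ≡ 0 at y ∈ ∅; g ≡ 0 at y ∈ {2}; common: ∅.
  x = 5: f ≡ 0 at y ∈ {1}; g ≡ 0 at y ∈ {3}; common: ∅.
  x = 6: f ≡ 0 at y ∈ {2}; g ≡ 0 at y ∈ {4}; common: ∅.
Collecting: common zeros = {(2, 0), (3, 1)}, so the count is 2.
Comparison with the Bézout bound: 2 ≤ 2 = deg(f)·deg(g), as expected for curves with no common component (the bound is attained).


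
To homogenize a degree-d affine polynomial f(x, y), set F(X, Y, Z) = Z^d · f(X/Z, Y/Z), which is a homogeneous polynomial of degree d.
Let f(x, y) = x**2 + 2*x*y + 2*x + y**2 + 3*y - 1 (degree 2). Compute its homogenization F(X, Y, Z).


F(X, Y, Z) = X**2 + 2*X*Y + 2*X*Z + Y**2 + 3*Y*Z - Z**2

deg(f) = 2.
Substitute x = X/Z, y = Y/Z into f, then multiply by Z^2.
  monomial 1·x^2·y^0 ↦ 1·X^2·Y^0·Z^0.
  monomial 2·x^1·y^1 ↦ 2·X^1·Y^1·Z^0.
  monomial 2·x^1·y^0 ↦ 2·X^1·Y^0·Z^1.
  monomial 1·x^0·y^2 ↦ 1·X^0·Y^2·Z^0.
  monomial 3·x^0·y^1 ↦ 3·X^0·Y^1·Z^1.
  monomial -1·x^0·y^0 ↦ -1·X^0·Y^0·Z^2.
Collecting: F(X, Y, Z) = X**2 + 2*X*Y + 2*X*Z + Y**2 + 3*Y*Z - Z**2.


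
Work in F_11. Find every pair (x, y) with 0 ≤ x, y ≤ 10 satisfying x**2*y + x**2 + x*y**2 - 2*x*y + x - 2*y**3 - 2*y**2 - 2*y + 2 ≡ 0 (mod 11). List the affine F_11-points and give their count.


Affine F_11-points: {(0, 5), (0, 8), (1, 2), (1, 5), (1, 9), (3, 7), (4, 0), (5, 3), (6, 0), (6, 2), (8, 8), (8, 9), (9, 7), (10, 10)}; count = 14.

For each of the 121 pairs (x, y) ∈ F_11², evaluate f(x, y) mod 11. Record the zeros.
  x = 0: [0↦2, 1↦7, 2↦7, 3↦1, 4↦10, 5↦0, 6↦3, 7↦7, 8↦0, 9↦3, 10↦4]  zeros at y ∈ {5, 8}
  x = 1: [0↦4, 1↦9, 2↦0, 3↦9, 4↦2, 5↦0, 6↦2, 7↦7, 8↦3, 9↦0, 10↦8]  zeros at y ∈ {2, 5, 9}
  x = 2: [0↦8, 1↦4, 2↦10, 3↦3, 4↦4, 5↦1, 6↦4, 7↦1, 8↦2, 9↦6, 10↦1]  zeros at y ∈ ∅
  x = 3: [0↦3, 1↦3, 2↦4, 3↦5, 4↦5, 5↦3, 6↦9, 7↦0, 8↦8, 9↦10, 10↦5]  zeros at y ∈ {7}
  x = 4: [0↦0, 1↦6, 2↦4, 3↦4, 4↦5, 5↦6, 6↦6, 7↦4, 8↦10, 9↦1, 10↦9]  zeros at y ∈ {0}
  x = 5: [0↦10, 1↦2, 2↦10, 3↦0, 4↦4, 5↦10, 6↦6, 7↦2, 8↦8, 9↦1, 10↦2]  zeros at y ∈ {3}
  x = 6: [0↦0, 1↦2, 2↦0, 3↦4, 4↦2, 5↦4, 6↦9, 7↦5, 8↦2, 9↦10, 10↦6]  zeros at y ∈ {0, 2}
  x = 7: [0↦3, 1↦6, 2↦7, 3↦5, 4↦10, 5↦10, 6↦4, 7↦2, 8↦3, 9↦6, 10↦10]  zeros at y ∈ ∅
  x = 8: [0↦8, 1↦3, 2↦9, 3↦3, 4↦6, 5↦6, 6↦2, 7↦4, 8↦0, 9↦0, 10↦3]  zeros at y ∈ {8, 9}
  x = 9: [0↦4, 1↦4, 2↦6, 3↦9, 4↦1, 5↦3, 6↦3, 7↦0, 8↦4, 9↦3, 10↦7]  zeros at y ∈ {7}
  x = 10: [0↦2, 1↦9, 2↦9, 3↦1, 4↦6, 5↦1, 6↦7, 7↦1, 8↦4, 9↦4, 10↦0]  zeros at y ∈ {10}
Collecting zeros: affine points = {(0, 5), (0, 8), (1, 2), (1, 5), (1, 9), (3, 7), (4, 0), (5, 3), (6, 0), (6, 2), (8, 8), (8, 9), (9, 7), (10, 10)}.
Total count |C(F_11)_aff| = 14.


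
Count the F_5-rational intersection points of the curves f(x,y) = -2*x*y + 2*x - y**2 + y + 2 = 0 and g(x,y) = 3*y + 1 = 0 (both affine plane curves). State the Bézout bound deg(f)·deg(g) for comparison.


Common zeros: {(4, 3)}; count = 1; Bézout bound = 2.

deg(f) = 2, deg(g) = 1, so Bézout bound = 2.
Scan x ∈ F_5. For each x, list the y ∈ F_5 with f(x, y) ≡ 0 and those with g(x, y) ≡ 0 (mod 5); the common zeros in that column are the intersection.
  x = 0: f ≡ 0 at y ∈ {2, 4}; g ≡ 0 at y ∈ {3}; common: ∅.
  x = 1: f ≡ 0 at y ∈ ∅; g ≡ 0 at y ∈ {3}; common: ∅.
  x = 2: f ≡ 0 at y ∈ ∅; g ≡ 0 at y ∈ {3}; common: ∅.
  x = 3: f ≡ 0 at y ∈ ∅; g ≡ 0 at y ∈ {3}; common: ∅.
  x = 4: f ≡ 0 at y ∈ {0, 3}; g ≡ 0 at y ∈ {3}; common: {3}.
Collecting: common zeros = {(4, 3)}, so the count is 1.
Comparison with the Bézout bound: 1 ≤ 2 = deg(f)·deg(g), as expected for curves with no common component (the affine F_5-count falls short of the bound because intersections may lie at infinity, over extension fields, or carry multiplicity).


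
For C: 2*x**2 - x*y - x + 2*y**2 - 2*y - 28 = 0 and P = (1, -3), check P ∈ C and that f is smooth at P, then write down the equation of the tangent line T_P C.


Tangent line at P: 6*x - 15*y - 51 = 0.

Step 1: f(1, -3) = 0, so P lies on C.
Step 2: partial derivatives
  f_x(x, y) = 4*x - y - 1, f_y(x, y) = -x + 4*y - 2.
  f_x(P) = 6, f_y(P) = -15 (gradient nonzero, so P is smooth).
Step 3: tangent line at P: 6·(x − 1) + -15·(y − -3) = 0.
Expanding: 6*x - 15*y - 51 = 0.


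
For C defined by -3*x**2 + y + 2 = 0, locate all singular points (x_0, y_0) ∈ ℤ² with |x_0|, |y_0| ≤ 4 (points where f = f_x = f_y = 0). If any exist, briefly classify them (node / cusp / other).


No singular points in the scanned grid; C is smooth there.

Compute partial derivatives:
  f_x = -6*x.
  f_y = 1.
f_y = 1 is a nonzero constant, so f_y never vanishes: no point (x, y) can satisfy f = f_x = f_y = 0. In particular no (x, y) ∈ {−4, ..., 4}² is singular; the curve is smooth.


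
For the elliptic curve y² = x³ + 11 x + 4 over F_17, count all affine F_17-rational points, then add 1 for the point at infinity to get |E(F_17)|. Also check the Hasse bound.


Affine points = {(0, 2), (0, 15), (1, 4), (1, 13), (2, 0), (3, 8), (3, 9), (7, 4), (7, 13), (8, 3), (8, 14), (9, 4), (9, 13), (10, 3), (10, 14), (13, 7), (13, 10), (15, 5), (15, 12), (16, 3), (16, 14)}; affine count = 21; |E(F_17)| = 22.

Discriminant check: Δ ∝ 4a³ + 27b² = 4·11³ + 27·4² = 4·1331 + 27·16 ≡ 10 (mod 17). Nonzero ⇒ E is nonsingular.
For each x ∈ F_17, compute rhs = x³ + 11·x + 4 mod 17, then count y ∈ F_17 with y² ≡ rhs.
  x = 0: rhs = 4, matching y values: 2, 15 (2 points).
  x = 1: rhs = 16, matching y values: 4, 13 (2 points).
  x = 2: rhs = 0, matching y values: 0 (1 points).
  x = 3: rhs = 13, matching y values: 8, 9 (2 points).
  x = 4: rhs = 10, matching y values: none (0 points).
  x = 5: rhs = 14, matching y values: none (0 points).
  x = 6: rhs = 14, matching y values: none (0 points).
  x = 7: rhs = 16, matching y values: 4, 13 (2 points).
  x = 8: rhs = 9, matching y values: 3, 14 (2 points).
  x = 9: rhs = 16, matching y values: 4, 13 (2 points).
  x = 10: rhs = 9, matching y values: 3, 14 (2 points).
  x = 11: rhs = 11, matching y values: none (0 points).
  x = 12: rhs = 11, matching y values: none (0 points).
  x = 13: rhs = 15, matching y values: 7, 10 (2 points).
  x = 14: rhs = 12, matching y values: none (0 points).
  x = 15: rhs = 8, matching y values: 5, 12 (2 points).
  x = 16: rhs = 9, matching y values: 3, 14 (2 points).
Total affine count: 21.
Full point count |E(F_17)| = 21 + 1 = 22.
Hasse bound: |22 − (17+1)| = |4| = 4 ≤ 2√17 ≈ 8.2462 ✓.


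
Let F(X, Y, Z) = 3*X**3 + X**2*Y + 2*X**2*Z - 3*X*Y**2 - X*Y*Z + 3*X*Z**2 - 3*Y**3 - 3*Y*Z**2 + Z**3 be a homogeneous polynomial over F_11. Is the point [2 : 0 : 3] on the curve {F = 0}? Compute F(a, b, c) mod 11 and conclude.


F(2,0,3) ≡ 8 (mod 11); P is NOT on the curve.

Evaluate F(2, 0, 3) term-by-term (mod 11).
  3*X**3 ↦ 3·8·1·1 = 24
  X**2*Y ↦ 1·4·0·1 = 0
  2*X**2*Z ↦ 2·4·1·3 = 24
  -3*X*Y**2 ↦ -3·2·0·1 = 0
  -X*Y*Z ↦ -1·2·0·3 = 0
  3*X*Z**2 ↦ 3·2·1·9 = 54
  -3*Y**3 ↦ -3·1·0·1 = 0
  -3*Y*Z**2 ↦ -3·1·0·9 = 0
  Z**3 ↦ 1·1·1·27 = 27
Sum: F(2, 0, 3) = (24) + (0) + (24) + (0) + (0) + (54) + (0) + (0) + (27) = 129.
Reducing mod 11: 129 ≡ 8 (mod 11).
Since F(a, b, c) ≡ 8 ≠ 0 (mod 11), P does NOT lie on the curve.


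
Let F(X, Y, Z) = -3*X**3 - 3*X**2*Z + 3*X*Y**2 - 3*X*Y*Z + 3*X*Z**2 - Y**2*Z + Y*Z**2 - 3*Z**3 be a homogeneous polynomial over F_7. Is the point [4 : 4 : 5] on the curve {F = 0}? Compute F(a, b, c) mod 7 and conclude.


F(4,4,5) ≡ 4 (mod 7); P is NOT on the curve.

Evaluate F(4, 4, 5) term-by-term (mod 7).
  -3*X**3 ↦ -3·64·1·1 = -192
  -3*X**2*Z ↦ -3·16·1·5 = -240
  3*X*Y**2 ↦ 3·4·16·1 = 192
  -3*X*Y*Z ↦ -3·4·4·5 = -240
  3*X*Z**2 ↦ 3·4·1·25 = 300
  -Y**2*Z ↦ -1·1·16·5 = -80
  Y*Z**2 ↦ 1·1·4·25 = 100
  -3*Z**3 ↦ -3·1·1·125 = -375
Sum: F(4, 4, 5) = (-192) + (-240) + (192) + (-240) + (300) + (-80) + (100) + (-375) = -535.
Reducing mod 7: -535 ≡ 4 (mod 7).
Since F(a, b, c) ≡ 4 ≠ 0 (mod 7), P does NOT lie on the curve.


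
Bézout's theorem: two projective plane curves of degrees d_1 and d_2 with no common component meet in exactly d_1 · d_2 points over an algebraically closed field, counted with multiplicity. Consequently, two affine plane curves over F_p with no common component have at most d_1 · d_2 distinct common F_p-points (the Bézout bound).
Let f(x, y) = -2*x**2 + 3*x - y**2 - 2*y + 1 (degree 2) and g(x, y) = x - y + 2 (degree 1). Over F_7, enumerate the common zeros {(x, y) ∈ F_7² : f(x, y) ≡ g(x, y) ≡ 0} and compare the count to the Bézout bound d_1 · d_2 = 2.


Common zeros: {(0, 2), (6, 1)}; count = 2; Bézout bound = 2.

deg(f) = 2, deg(g) = 1, so Bézout bound = 2.
Scan x ∈ F_7. For each x, list the y ∈ F_7 with f(x, y) ≡ 0 and those with g(x, y) ≡ 0 (mod 7); the common zeros in that column are the intersection.
  x = 0: f ≡ 0 at y ∈ {2, 3}; g ≡ 0 at y ∈ {2}; common: {2}.
  x = 1: f ≡ 0 at y ∈ ∅; g ≡ 0 at y ∈ {3}; common: ∅.
  x = 2: f ≡ 0 at y ∈ {6}; g ≡ 0 at y ∈ {4}; common: ∅.
  x = 3: f ≡ 0 at y ∈ {6}; g ≡ 0 at y ∈ {5}; common: ∅.
  x = 4: f ≡ 0 at y ∈ ∅; g ≡ 0 at y ∈ {6}; common: ∅.
  x = 5: f ≡ 0 at y ∈ {2, 3}; g ≡ 0 at y ∈ {0}; common: ∅.
  x = 6: f ≡ 0 at y ∈ {1, 4}; g ≡ 0 at y ∈ {1}; common: {1}.
Collecting: common zeros = {(0, 2), (6, 1)}, so the count is 2.
Comparison with the Bézout bound: 2 ≤ 2 = deg(f)·deg(g), as expected for curves with no common component (the bound is attained).


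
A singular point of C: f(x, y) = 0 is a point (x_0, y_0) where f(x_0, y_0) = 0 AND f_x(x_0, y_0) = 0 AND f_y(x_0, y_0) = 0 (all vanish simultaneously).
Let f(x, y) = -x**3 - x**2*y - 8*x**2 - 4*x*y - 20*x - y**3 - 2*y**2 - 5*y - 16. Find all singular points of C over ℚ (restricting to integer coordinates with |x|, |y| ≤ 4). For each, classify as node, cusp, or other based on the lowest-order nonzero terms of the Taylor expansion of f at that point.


Singular points: {(-2, -1)}; classification: node.

Compute partial derivatives:
  f_x = -3*x**2 - 2*x*y - 16*x - 4*y - 20.
  f_y = -x**2 - 4*x - 3*y**2 - 4*y - 5.
Scan x_0 ∈ {−4, ..., 4}. For each x_0, f_y(x_0, y) is a polynomial in y; find its integer roots y ∈ {−4, ..., 4}, then test f_x and f at those candidates.
  x = -4: f_y(-4, y) = -3*y**2 - 4*y - 5; no integer root y with |y| ≤ 4.
  x = -3: f_y(-3, y) = -3*y**2 - 4*y - 2; no integer root y with |y| ≤ 4.
  x = -2: f_y(-2, y) = -3*y**2 - 4*y - 1; vanishes at y ∈ {-1}. (-2, -1): f_x = 0, f = 0 — SINGULAR.
  x = -1: f_y(-1, y) = -3*y**2 - 4*y - 2; no integer root y with |y| ≤ 4.
  x = 0: f_y(0, y) = -3*y**2 - 4*y - 5; no integer root y with |y| ≤ 4.
  x = 1: f_y(1, y) = -3*y**2 - 4*y - 10; no integer root y with |y| ≤ 4.
  x = 2: f_y(2, y) = -3*y**2 - 4*y - 17; no integer root y with |y| ≤ 4.
  x = 3: f_y(3, y) = -3*y**2 - 4*y - 26; no integer root y with |y| ≤ 4.
  x = 4: f_y(4, y) = -3*y**2 - 4*y - 37; no integer root y with |y| ≤ 4.
Only singular point on the grid: (-2, -1).
Classify: substitute x = -2 + u, y = -1 + v and expand: f = -u**3 - u**2*v - u**2 - v**3 + v**2.
No constant or linear terms (consistent with a singular point). Quadratic part: -u**2 + v**2. Cubic part: -u**3 - u**2*v - v**3.
The quadratic part v**2 - u**2 = (v − u)(v + u) splits into two distinct linear factors, so there are two distinct tangent lines y − -1 = ±(x − -2) — this is a node (ordinary double point).
Classification: node.


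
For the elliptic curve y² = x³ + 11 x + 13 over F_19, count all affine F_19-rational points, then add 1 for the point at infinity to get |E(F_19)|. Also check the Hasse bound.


Affine points = {(1, 5), (1, 14), (2, 9), (2, 10), (3, 4), (3, 15), (4, 8), (4, 11), (8, 9), (8, 10), (9, 9), (9, 10), (12, 7), (12, 12), (13, 4), (13, 15), (14, 2), (14, 17), (15, 0), (18, 1), (18, 18)}; affine count = 21; |E(F_19)| = 22.

Discriminant check: Δ ∝ 4a³ + 27b² = 4·11³ + 27·13² = 4·1331 + 27·169 ≡ 7 (mod 19). Nonzero ⇒ E is nonsingular.
For each x ∈ F_19, compute rhs = x³ + 11·x + 13 mod 19, then count y ∈ F_19 with y² ≡ rhs.
  x = 0: rhs = 13, matching y values: none (0 points).
  x = 1: rhs = 6, matching y values: 5, 14 (2 points).
  x = 2: rhs = 5, matching y values: 9, 10 (2 points).
  x = 3: rhs = 16, matching y values: 4, 15 (2 points).
  x = 4: rhs = 7, matching y values: 8, 11 (2 points).
  x = 5: rhs = 3, matching y values: none (0 points).
  x = 6: rhs = 10, matching y values: none (0 points).
  x = 7: rhs = 15, matching y values: none (0 points).
  x = 8: rhs = 5, matching y values: 9, 10 (2 points).
  x = 9: rhs = 5, matching y values: 9, 10 (2 points).
  x = 10: rhs = 2, matching y values: none (0 points).
  x = 11: rhs = 2, matching y values: none (0 points).
  x = 12: rhs = 11, matching y values: 7, 12 (2 points).
  x = 13: rhs = 16, matching y values: 4, 15 (2 points).
  x = 14: rhs = 4, matching y values: 2, 17 (2 points).
  x = 15: rhs = 0, matching y values: 0 (1 points).
  x = 16: rhs = 10, matching y values: none (0 points).
  x = 17: rhs = 2, matching y values: none (0 points).
  x = 18: rhs = 1, matching y values: 1, 18 (2 points).
Total affine count: 21.
Full point count |E(F_19)| = 21 + 1 = 22.
Hasse bound: |22 − (19+1)| = |2| = 2 ≤ 2√19 ≈ 8.7178 ✓.


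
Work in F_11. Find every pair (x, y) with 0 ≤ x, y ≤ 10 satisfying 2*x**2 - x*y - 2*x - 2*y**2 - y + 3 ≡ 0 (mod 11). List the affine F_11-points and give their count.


Affine F_11-points: {(0, 1), (0, 4), (3, 4), (3, 5), (6, 5), (6, 8), (7, 1), (7, 6), (8, 6), (9, 3), (10, 3), (10, 8)}; count = 12.

For each of the 121 pairs (x, y) ∈ F_11², evaluate f(x, y) mod 11. Record the zeros.
  x = 0: [0↦3, 1↦0, 2↦4, 3↦4, 4↦0, 5↦3, 6↦2, 7↦8, 8↦10, 9↦8, 10↦2]  zeros at y ∈ {1, 4}
  x = 1: [0↦3, 1↦10, 2↦2, 3↦1, 4↦7, 5↦9, 6↦7, 7↦1, 8↦2, 9↦10, 10↦3]  zeros at y ∈ ∅
  x = 2: [0↦7, 1↦2, 2↦4, 3↦2, 4↦7, 5↦8, 6↦5, 7↦9, 8↦9, 9↦5, 10↦8]  zeros at y ∈ ∅
  x = 3: [0↦4, 1↦9, 2↦10, 3↦7, 4↦0, 5↦0, 6↦7, 7↦10, 8↦9, 9↦4, 10↦6]  zeros at y ∈ {4, 5}
  x = 4: [0↦5, 1↦9, 2↦9, 3↦5, 4↦8, 5↦7, 6↦2, 7↦4, 8↦2, 9↦7, 10↦8]  zeros at y ∈ ∅
  x = 5: [0↦10, 1↦2, 2↦1, 3↦7, 4↦9, 5↦7, 6↦1, 7↦2, 8↦10, 9↦3, 10↦3]  zeros at y ∈ ∅
  x = 6: [0↦8, 1↦10, 2↦8, 3↦2, 4↦3, 5↦0, 6↦4, 7↦4, 8↦0, 9↦3, 10↦2]  zeros at y ∈ {5, 8}
  x = 7: [0↦10, 1↦0, 2↦8, 3↦1, 4↦1, 5↦8, 6↦0, 7↦10, 8↦5, 9↦7, 10↦5]  zeros at y ∈ {1, 6}
  x = 8: [0↦5, 1↦5, 2↦1, 3↦4, 4↦3, 5↦9, 6↦0, 7↦9, 8↦3, 9↦4, 10↦1]  zeros at y ∈ {6}
  x = 9: [0↦4, 1↦3, 2↦9, 3↦0, 4↦9, 5↦3, 6↦4, 7↦1, 8↦5, 9↦5, 10↦1]  zeros at y ∈ {3}
  x = 10: [0↦7, 1↦5, 2↦10, 3↦0, 4↦8, 5↦1, 6↦1, 7↦8, 8↦0, 9↦10, 10↦5]  zeros at y ∈ {3, 8}
Collecting zeros: affine points = {(0, 1), (0, 4), (3, 4), (3, 5), (6, 5), (6, 8), (7, 1), (7, 6), (8, 6), (9, 3), (10, 3), (10, 8)}.
Total count |C(F_11)_aff| = 12.


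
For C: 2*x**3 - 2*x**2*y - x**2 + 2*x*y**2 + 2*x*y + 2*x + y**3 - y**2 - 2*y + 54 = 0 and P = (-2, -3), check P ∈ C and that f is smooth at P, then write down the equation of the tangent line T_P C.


Tangent line at P: 18*x + 43*y + 165 = 0.

Step 1: f(-2, -3) = 0, so P lies on C.
Step 2: partial derivatives
  f_x(x, y) = 6*x**2 - 4*x*y - 2*x + 2*y**2 + 2*y + 2, f_y(x, y) = -2*x**2 + 4*x*y + 2*x + 3*y**2 - 2*y - 2.
  f_x(P) = 18, f_y(P) = 43 (gradient nonzero, so P is smooth).
Step 3: tangent line at P: 18·(x − -2) + 43·(y − -3) = 0.
Expanding: 18*x + 43*y + 165 = 0.


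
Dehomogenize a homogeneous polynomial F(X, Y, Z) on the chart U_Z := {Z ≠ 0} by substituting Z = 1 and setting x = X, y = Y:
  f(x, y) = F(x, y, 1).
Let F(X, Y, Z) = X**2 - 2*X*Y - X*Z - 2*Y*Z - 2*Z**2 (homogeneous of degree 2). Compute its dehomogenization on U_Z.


f(x, y) = x**2 - 2*x*y - x - 2*y - 2

On U_Z we set Z = 1. Each monomial c·X^i·Y^j·Z^k in F becomes c·x^i·y^j·1^k = c·x^i·y^j.
Substituting Z = 1: F(X, Y, 1) = x**2 - 2*x*y - x - 2*y - 2.
Note: deg(f) ≤ deg(F) = 2; strict inequality happens when F is divisible by Z (lost terms).


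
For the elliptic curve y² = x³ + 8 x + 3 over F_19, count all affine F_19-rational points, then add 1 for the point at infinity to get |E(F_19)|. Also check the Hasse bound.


Affine points = {(3, 4), (3, 15), (4, 2), (4, 17), (5, 4), (5, 15), (6, 1), (6, 18), (8, 3), (8, 16), (9, 5), (9, 14), (10, 0), (11, 4), (11, 15), (13, 9), (13, 10), (14, 3), (14, 16), (16, 3), (16, 16), (17, 6), (17, 13)}; affine count = 23; |E(F_19)| = 24.

Discriminant check: Δ ∝ 4a³ + 27b² = 4·8³ + 27·3² = 4·512 + 27·9 ≡ 11 (mod 19). Nonzero ⇒ E is nonsingular.
For each x ∈ F_19, compute rhs = x³ + 8·x + 3 mod 19, then count y ∈ F_19 with y² ≡ rhs.
  x = 0: rhs = 3, matching y values: none (0 points).
  x = 1: rhs = 12, matching y values: none (0 points).
  x = 2: rhs = 8, matching y values: none (0 points).
  x = 3: rhs = 16, matching y values: 4, 15 (2 points).
  x = 4: rhs = 4, matching y values: 2, 17 (2 points).
  x = 5: rhs = 16, matching y values: 4, 15 (2 points).
  x = 6: rhs = 1, matching y values: 1, 18 (2 points).
  x = 7: rhs = 3, matching y values: none (0 points).
  x = 8: rhs = 9, matching y values: 3, 16 (2 points).
  x = 9: rhs = 6, matching y values: 5, 14 (2 points).
  x = 10: rhs = 0, matching y values: 0 (1 points).
  x = 11: rhs = 16, matching y values: 4, 15 (2 points).
  x = 12: rhs = 3, matching y values: none (0 points).
  x = 13: rhs = 5, matching y values: 9, 10 (2 points).
  x = 14: rhs = 9, matching y values: 3, 16 (2 points).
  x = 15: rhs = 2, matching y values: none (0 points).
  x = 16: rhs = 9, matching y values: 3, 16 (2 points).
  x = 17: rhs = 17, matching y values: 6, 13 (2 points).
  x = 18: rhs = 13, matching y values: none (0 points).
Total affine count: 23.
Full point count |E(F_19)| = 23 + 1 = 24.
Hasse bound: |24 − (19+1)| = |4| = 4 ≤ 2√19 ≈ 8.7178 ✓.


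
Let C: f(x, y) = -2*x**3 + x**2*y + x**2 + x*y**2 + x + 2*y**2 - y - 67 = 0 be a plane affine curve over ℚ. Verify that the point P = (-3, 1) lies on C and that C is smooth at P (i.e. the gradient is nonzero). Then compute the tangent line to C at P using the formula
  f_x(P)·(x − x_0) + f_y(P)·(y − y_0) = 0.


Tangent line at P: -64*x + 6*y - 198 = 0.

Step 1: f(-3, 1) = 0, so P lies on C.
Step 2: partial derivatives
  f_x(x, y) = -6*x**2 + 2*x*y + 2*x + y**2 + 1, f_y(x, y) = x**2 + 2*x*y + 4*y - 1.
  f_x(P) = -64, f_y(P) = 6 (gradient nonzero, so P is smooth).
Step 3: tangent line at P: -64·(x − -3) + 6·(y − 1) = 0.
Expanding: -64*x + 6*y - 198 = 0.


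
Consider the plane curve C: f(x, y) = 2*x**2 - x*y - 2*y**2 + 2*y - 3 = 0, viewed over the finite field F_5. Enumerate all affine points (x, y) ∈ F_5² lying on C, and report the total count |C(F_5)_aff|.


Affine F_5-points: {(0, 3), (2, 0), (3, 0), (3, 2), (4, 1), (4, 3)}; count = 6.

For each of the 25 pairs (x, y) ∈ F_5², evaluate f(x, y) mod 5. Record the zeros.
  x = 0: [0↦2, 1↦2, 2↦3, 3↦0, 4↦3]  zeros at y ∈ {3}
  x = 1: [0↦4, 1↦3, 2↦3, 3↦4, 4↦1]  zeros at y ∈ ∅
  x = 2: [0↦0, 1↦3, 2↦2, 3↦2, 4↦3]  zeros at y ∈ {0}
  x = 3: [0↦0, 1↦2, 2↦0, 3↦4, 4↦4]  zeros at y ∈ {0, 2}
  x = 4: [0↦4, 1↦0, 2↦2, 3↦0, 4↦4]  zeros at y ∈ {1, 3}
Collecting zeros: affine points = {(0, 3), (2, 0), (3, 0), (3, 2), (4, 1), (4, 3)}.
Total count |C(F_5)_aff| = 6.


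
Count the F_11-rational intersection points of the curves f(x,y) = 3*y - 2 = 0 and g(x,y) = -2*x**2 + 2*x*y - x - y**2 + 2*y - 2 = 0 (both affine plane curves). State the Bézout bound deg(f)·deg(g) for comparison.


Common zeros: {(4, 8), (9, 8)}; count = 2; Bézout bound = 2.

deg(f) = 1, deg(g) = 2, so Bézout bound = 2.
Scan x ∈ F_11. For each x, list the y ∈ F_11 with f(x, y) ≡ 0 and those with g(x, y) ≡ 0 (mod 11); the common zeros in that column are the intersection.
  x = 0: f ≡ 0 at y ∈ {8}; g ≡ 0 at y ∈ ∅; common: ∅.
  x = 1: f ≡ 0 at y ∈ {8}; g ≡ 0 at y ∈ ∅; common: ∅.
  x = 2: f ≡ 0 at y ∈ {8}; g ≡ 0 at y ∈ ∅; common: ∅.
  x = 3: f ≡ 0 at y ∈ {8}; g ≡ 0 at y ∈ {2, 6}; common: ∅.
  x = 4: f ≡ 0 at y ∈ {8}; g ≡ 0 at y ∈ {2, 8}; common: {8}.
  x = 5: f ≡ 0 at y ∈ {8}; g ≡ 0 at y ∈ {5, 7}; common: ∅.
  x = 6: f ≡ 0 at y ∈ {8}; g ≡ 0 at y ∈ ∅; common: ∅.
  x = 7: f ≡ 0 at y ∈ {8}; g ≡ 0 at y ∈ {7, 9}; common: ∅.
  x = 8: f ≡ 0 at y ∈ {8}; g ≡ 0 at y ∈ {1, 6}; common: ∅.
  x = 9: f ≡ 0 at y ∈ {8}; g ≡ 0 at y ∈ {1, 8}; common: {8}.
  x = 10: f ≡ 0 at y ∈ {8}; g ≡ 0 at y ∈ ∅; common: ∅.
Collecting: common zeros = {(4, 8), (9, 8)}, so the count is 2.
Comparison with the Bézout bound: 2 ≤ 2 = deg(f)·deg(g), as expected for curves with no common component (the bound is attained).


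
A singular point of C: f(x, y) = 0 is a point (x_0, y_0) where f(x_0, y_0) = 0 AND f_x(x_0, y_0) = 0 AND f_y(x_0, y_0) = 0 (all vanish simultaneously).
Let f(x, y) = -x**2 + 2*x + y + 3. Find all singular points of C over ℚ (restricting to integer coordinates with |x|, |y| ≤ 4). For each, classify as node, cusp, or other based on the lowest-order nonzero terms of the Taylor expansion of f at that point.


No singular points in the scanned grid; C is smooth there.

Compute partial derivatives:
  f_x = 2 - 2*x.
  f_y = 1.
f_y = 1 is a nonzero constant, so f_y never vanishes: no point (x, y) can satisfy f = f_x = f_y = 0. In particular no (x, y) ∈ {−4, ..., 4}² is singular; the curve is smooth.


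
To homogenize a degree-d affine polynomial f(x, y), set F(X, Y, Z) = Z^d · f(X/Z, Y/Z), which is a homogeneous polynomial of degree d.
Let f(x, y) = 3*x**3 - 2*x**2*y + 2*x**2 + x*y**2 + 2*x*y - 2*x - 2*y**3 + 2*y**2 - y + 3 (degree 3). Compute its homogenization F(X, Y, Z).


F(X, Y, Z) = 3*X**3 - 2*X**2*Y + 2*X**2*Z + X*Y**2 + 2*X*Y*Z - 2*X*Z**2 - 2*Y**3 + 2*Y**2*Z - Y*Z**2 + 3*Z**3

deg(f) = 3.
Substitute x = X/Z, y = Y/Z into f, then multiply by Z^3.
  monomial 3·x^3·y^0 ↦ 3·X^3·Y^0·Z^0.
  monomial -2·x^2·y^1 ↦ -2·X^2·Y^1·Z^0.
  monomial 2·x^2·y^0 ↦ 2·X^2·Y^0·Z^1.
  monomial 1·x^1·y^2 ↦ 1·X^1·Y^2·Z^0.
  monomial 2·x^1·y^1 ↦ 2·X^1·Y^1·Z^1.
  monomial -2·x^1·y^0 ↦ -2·X^1·Y^0·Z^2.
  monomial -2·x^0·y^3 ↦ -2·X^0·Y^3·Z^0.
  monomial 2·x^0·y^2 ↦ 2·X^0·Y^2·Z^1.
  monomial -1·x^0·y^1 ↦ -1·X^0·Y^1·Z^2.
  monomial 3·x^0·y^0 ↦ 3·X^0·Y^0·Z^3.
Collecting: F(X, Y, Z) = 3*X**3 - 2*X**2*Y + 2*X**2*Z + X*Y**2 + 2*X*Y*Z - 2*X*Z**2 - 2*Y**3 + 2*Y**2*Z - Y*Z**2 + 3*Z**3.


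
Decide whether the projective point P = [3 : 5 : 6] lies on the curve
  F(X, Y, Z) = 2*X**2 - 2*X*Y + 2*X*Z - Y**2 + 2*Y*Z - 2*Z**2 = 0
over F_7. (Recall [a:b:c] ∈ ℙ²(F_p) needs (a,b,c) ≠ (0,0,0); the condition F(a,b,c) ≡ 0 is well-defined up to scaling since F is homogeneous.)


F(3,5,6) ≡ 1 (mod 7); P is NOT on the curve.

Evaluate F(3, 5, 6) term-by-term (mod 7).
  2*X**2 ↦ 2·9·1·1 = 18
  -2*X*Y ↦ -2·3·5·1 = -30
  2*X*Z ↦ 2·3·1·6 = 36
  -Y**2 ↦ -1·1·25·1 = -25
  2*Y*Z ↦ 2·1·5·6 = 60
  -2*Z**2 ↦ -2·1·1·36 = -72
Sum: F(3, 5, 6) = (18) + (-30) + (36) + (-25) + (60) + (-72) = -13.
Reducing mod 7: -13 ≡ 1 (mod 7).
Since F(a, b, c) ≡ 1 ≠ 0 (mod 7), P does NOT lie on the curve.


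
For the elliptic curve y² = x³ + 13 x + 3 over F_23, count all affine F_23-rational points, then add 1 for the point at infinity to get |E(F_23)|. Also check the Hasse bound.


Affine points = {(0, 7), (0, 16), (3, 0), (4, 2), (4, 21), (5, 3), (5, 20), (7, 0), (10, 11), (10, 12), (12, 1), (12, 22), (13, 0), (14, 10), (14, 13), (15, 10), (15, 13), (16, 11), (16, 12), (17, 10), (17, 13), (19, 5), (19, 18), (20, 11), (20, 12), (22, 9), (22, 14)}; affine count = 27; |E(F_23)| = 28.

Discriminant check: Δ ∝ 4a³ + 27b² = 4·13³ + 27·3² = 4·2197 + 27·9 ≡ 15 (mod 23). Nonzero ⇒ E is nonsingular.
For each x ∈ F_23, compute rhs = x³ + 13·x + 3 mod 23, then count y ∈ F_23 with y² ≡ rhs.
  x = 0: rhs = 3, matching y values: 7, 16 (2 points).
  x = 1: rhs = 17, matching y values: none (0 points).
  x = 2: rhs = 14, matching y values: none (0 points).
  x = 3: rhs = 0, matching y values: 0 (1 points).
  x = 4: rhs = 4, matching y values: 2, 21 (2 points).
  x = 5: rhs = 9, matching y values: 3, 20 (2 points).
  x = 6: rhs = 21, matching y values: none (0 points).
  x = 7: rhs = 0, matching y values: 0 (1 points).
  x = 8: rhs = 21, matching y values: none (0 points).
  x = 9: rhs = 21, matching y values: none (0 points).
  x = 10: rhs = 6, matching y values: 11, 12 (2 points).
  x = 11: rhs = 5, matching y values: none (0 points).
  x = 12: rhs = 1, matching y values: 1, 22 (2 points).
  x = 13: rhs = 0, matching y values: 0 (1 points).
  x = 14: rhs = 8, matching y values: 10, 13 (2 points).
  x = 15: rhs = 8, matching y values: 10, 13 (2 points).
  x = 16: rhs = 6, matching y values: 11, 12 (2 points).
  x = 17: rhs = 8, matching y values: 10, 13 (2 points).
  x = 18: rhs = 20, matching y values: none (0 points).
  x = 19: rhs = 2, matching y values: 5, 18 (2 points).
  x = 20: rhs = 6, matching y values: 11, 12 (2 points).
  x = 21: rhs = 15, matching y values: none (0 points).
  x = 22: rhs = 12, matching y values: 9, 14 (2 points).
Total affine count: 27.
Full point count |E(F_23)| = 27 + 1 = 28.
Hasse bound: |28 − (23+1)| = |4| = 4 ≤ 2√23 ≈ 9.5917 ✓.


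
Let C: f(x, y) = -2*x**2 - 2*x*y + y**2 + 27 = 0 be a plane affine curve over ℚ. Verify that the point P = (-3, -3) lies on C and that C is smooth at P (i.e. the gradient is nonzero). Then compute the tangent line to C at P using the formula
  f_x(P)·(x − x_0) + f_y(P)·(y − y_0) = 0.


Tangent line at P: 18*x + 54 = 0.

Step 1: f(-3, -3) = 0, so P lies on C.
Step 2: partial derivatives
  f_x(x, y) = -4*x - 2*y, f_y(x, y) = -2*x + 2*y.
  f_x(P) = 18, f_y(P) = 0 (gradient nonzero, so P is smooth).
Step 3: tangent line at P: 18·(x − -3) + 0·(y − -3) = 0.
Expanding: 18*x + 54 = 0.


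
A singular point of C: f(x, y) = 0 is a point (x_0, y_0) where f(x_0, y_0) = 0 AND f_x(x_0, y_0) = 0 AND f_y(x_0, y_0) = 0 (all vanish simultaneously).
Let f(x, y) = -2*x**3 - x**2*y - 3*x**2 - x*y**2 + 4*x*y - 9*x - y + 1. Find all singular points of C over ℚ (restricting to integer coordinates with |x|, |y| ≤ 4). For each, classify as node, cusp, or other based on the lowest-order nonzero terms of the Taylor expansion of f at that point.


Singular points: {(-1, 3)}; classification: cusp.

Compute partial derivatives:
  f_x = -6*x**2 - 2*x*y - 6*x - y**2 + 4*y - 9.
  f_y = -x**2 - 2*x*y + 4*x - 1.
Scan x_0 ∈ {−4, ..., 4}. For each x_0, f_y(x_0, y) is a polynomial in y; find its integer roots y ∈ {−4, ..., 4}, then test f_x and f at those candidates.
  x = -4: f_y(-4, y) = 8*y - 33; no integer root y with |y| ≤ 4.
  x = -3: f_y(-3, y) = 6*y - 22; no integer root y with |y| ≤ 4.
  x = -2: f_y(-2, y) = 4*y - 13; no integer root y with |y| ≤ 4.
  x = -1: f_y(-1, y) = 2*y - 6; vanishes at y ∈ {3}. (-1, 3): f_x = 0, f = 0 — SINGULAR.
  x = 0: f_y(0, y) = -1; no integer root y with |y| ≤ 4.
  x = 1: f_y(1, y) = 2 - 2*y; vanishes at y ∈ {1}. (1, 1): f_x = -20 ≠ 0.
  x = 2: f_y(2, y) = 3 - 4*y; no integer root y with |y| ≤ 4.
  x = 3: f_y(3, y) = 2 - 6*y; no integer root y with |y| ≤ 4.
  x = 4: f_y(4, y) = -8*y - 1; no integer root y with |y| ≤ 4.
Only singular point on the grid: (-1, 3).
Classify: substitute x = -1 + u, y = 3 + v and expand: f = -2*u**3 - u**2*v - u*v**2 + v**2.
No constant or linear terms (consistent with a singular point). Quadratic part: v**2. Cubic part: -2*u**3 - u**2*v - u*v**2.
The quadratic part v**2 is a perfect square, so there is a single (double) tangent line v = 0, i.e. y = 3. Restricting the cubic part to that line (v = 0) leaves -2*u**3 ≠ 0, so f is not divisible by v and the branch is v² ≈ 2*u**3 to lowest order — this is a cusp.
Classification: cusp.


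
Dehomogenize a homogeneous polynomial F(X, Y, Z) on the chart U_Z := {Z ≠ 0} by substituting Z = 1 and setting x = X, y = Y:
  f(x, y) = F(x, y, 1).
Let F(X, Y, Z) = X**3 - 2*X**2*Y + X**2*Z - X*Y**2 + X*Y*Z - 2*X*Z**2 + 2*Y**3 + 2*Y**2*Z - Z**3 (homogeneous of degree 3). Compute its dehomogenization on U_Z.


f(x, y) = x**3 - 2*x**2*y + x**2 - x*y**2 + x*y - 2*x + 2*y**3 + 2*y**2 - 1

On U_Z we set Z = 1. Each monomial c·X^i·Y^j·Z^k in F becomes c·x^i·y^j·1^k = c·x^i·y^j.
Substituting Z = 1: F(X, Y, 1) = x**3 - 2*x**2*y + x**2 - x*y**2 + x*y - 2*x + 2*y**3 + 2*y**2 - 1.
Note: deg(f) ≤ deg(F) = 3; strict inequality happens when F is divisible by Z (lost terms).


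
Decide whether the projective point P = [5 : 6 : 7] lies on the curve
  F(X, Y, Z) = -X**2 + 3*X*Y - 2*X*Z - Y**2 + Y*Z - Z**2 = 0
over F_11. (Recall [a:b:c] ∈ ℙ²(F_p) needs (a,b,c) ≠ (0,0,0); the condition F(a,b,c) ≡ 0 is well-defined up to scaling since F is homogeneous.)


F(5,6,7) ≡ 7 (mod 11); P is NOT on the curve.

Evaluate F(5, 6, 7) term-by-term (mod 11).
  -X**2 ↦ -1·25·1·1 = -25
  3*X*Y ↦ 3·5·6·1 = 90
  -2*X*Z ↦ -2·5·1·7 = -70
  -Y**2 ↦ -1·1·36·1 = -36
  Y*Z ↦ 1·1·6·7 = 42
  -Z**2 ↦ -1·1·1·49 = -49
Sum: F(5, 6, 7) = (-25) + (90) + (-70) + (-36) + (42) + (-49) = -48.
Reducing mod 11: -48 ≡ 7 (mod 11).
Since F(a, b, c) ≡ 7 ≠ 0 (mod 11), P does NOT lie on the curve.


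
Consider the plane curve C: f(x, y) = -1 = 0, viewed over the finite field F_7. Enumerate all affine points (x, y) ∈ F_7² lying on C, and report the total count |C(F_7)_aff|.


Affine F_7-points: ∅; count = 0.

For each of the 49 pairs (x, y) ∈ F_7², evaluate f(x, y) mod 7. Record the zeros.
  x = 0: [0↦6, 1↦6, 2↦6, 3↦6, 4↦6, 5↦6, 6↦6]  zeros at y ∈ ∅
  x = 1: [0↦6, 1↦6, 2↦6, 3↦6, 4↦6, 5↦6, 6↦6]  zeros at y ∈ ∅
  x = 2: [0↦6, 1↦6, 2↦6, 3↦6, 4↦6, 5↦6, 6↦6]  zeros at y ∈ ∅
  x = 3: [0↦6, 1↦6, 2↦6, 3↦6, 4↦6, 5↦6, 6↦6]  zeros at y ∈ ∅
  x = 4: [0↦6, 1↦6, 2↦6, 3↦6, 4↦6, 5↦6, 6↦6]  zeros at y ∈ ∅
  x = 5: [0↦6, 1↦6, 2↦6, 3↦6, 4↦6, 5↦6, 6↦6]  zeros at y ∈ ∅
  x = 6: [0↦6, 1↦6, 2↦6, 3↦6, 4↦6, 5↦6, 6↦6]  zeros at y ∈ ∅
Collecting zeros: affine points = ∅.
Total count |C(F_7)_aff| = 0.


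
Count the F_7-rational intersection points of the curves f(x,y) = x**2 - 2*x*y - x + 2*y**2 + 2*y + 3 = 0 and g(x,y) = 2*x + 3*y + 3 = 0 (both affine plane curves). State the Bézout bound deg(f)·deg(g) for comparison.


Common zeros: {(1, 3), (6, 2)}; count = 2; Bézout bound = 2.

deg(f) = 2, deg(g) = 1, so Bézout bound = 2.
Scan x ∈ F_7. For each x, list the y ∈ F_7 with f(x, y) ≡ 0 and those with g(x, y) ≡ 0 (mod 7); the common zeros in that column are the intersection.
  x = 0: f ≡ 0 at y ∈ {1, 5}; g ≡ 0 at y ∈ {6}; common: ∅.
  x = 1: f ≡ 0 at y ∈ {3, 4}; g ≡ 0 at y ∈ {3}; common: {3}.
  x = 2: f ≡ 0 at y ∈ ∅; g ≡ 0 at y ∈ {0}; common: ∅.
  x = 3: f ≡ 0 at y ∈ {1}; g ≡ 0 at y ∈ {4}; common: ∅.
  x = 4: f ≡ 0 at y ∈ {5}; g ≡ 0 at y ∈ {1}; common: ∅.
  x = 5: f ≡ 0 at y ∈ ∅; g ≡ 0 at y ∈ {5}; common: ∅.
  x = 6: f ≡ 0 at y ∈ {2, 3}; g ≡ 0 at y ∈ {2}; common: {2}.
Collecting: common zeros = {(1, 3), (6, 2)}, so the count is 2.
Comparison with the Bézout bound: 2 ≤ 2 = deg(f)·deg(g), as expected for curves with no common component (the bound is attained).
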